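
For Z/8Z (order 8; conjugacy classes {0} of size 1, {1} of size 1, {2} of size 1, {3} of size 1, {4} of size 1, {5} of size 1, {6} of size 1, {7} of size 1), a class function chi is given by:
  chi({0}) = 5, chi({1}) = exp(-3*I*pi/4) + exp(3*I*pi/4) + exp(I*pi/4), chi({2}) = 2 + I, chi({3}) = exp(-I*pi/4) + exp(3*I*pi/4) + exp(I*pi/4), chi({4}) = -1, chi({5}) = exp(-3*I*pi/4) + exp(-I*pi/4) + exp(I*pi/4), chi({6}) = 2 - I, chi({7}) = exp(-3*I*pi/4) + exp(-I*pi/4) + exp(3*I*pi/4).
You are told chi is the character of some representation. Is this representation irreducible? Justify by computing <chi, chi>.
Not irreducible (reducible): <chi, chi> = 5 > 1.

Explanation: <chi, chi> = (1/|G|) sum_C |C| * |chi(C)|^2 = (1/8)[1*|5|^2 + 1*|exp(-3*I*pi/4) + exp(3*I*pi/4) + exp(I*pi/4)|^2 + 1*|2 + I|^2 + 1*|exp(-I*pi/4) + exp(3*I*pi/4) + exp(I*pi/4)|^2 + 1*|-1|^2 + 1*|exp(-3*I*pi/4) + exp(-I*pi/4) + exp(I*pi/4)|^2 + 1*|2 - I|^2 + 1*|exp(-3*I*pi/4) + exp(-I*pi/4) + exp(3*I*pi/4)|^2]
  = (1/8)[(25) + (1) + (5) + (1) + (1) + (1) + (5) + (1)] = 40/8 = 5.
(Exp terms are combined using exp(i*s)*conj(exp(i*t)) = exp(i*(s-t)), and sums of them are collapsed using the identity that for every m > 1 the m distinct m-th roots of unity sum to 0, e.g. 1 + exp(2*I*pi/3) + exp(-2*I*pi/3) = 0.)
A character is irreducible iff <chi, chi> = 1, so this representation is reducible.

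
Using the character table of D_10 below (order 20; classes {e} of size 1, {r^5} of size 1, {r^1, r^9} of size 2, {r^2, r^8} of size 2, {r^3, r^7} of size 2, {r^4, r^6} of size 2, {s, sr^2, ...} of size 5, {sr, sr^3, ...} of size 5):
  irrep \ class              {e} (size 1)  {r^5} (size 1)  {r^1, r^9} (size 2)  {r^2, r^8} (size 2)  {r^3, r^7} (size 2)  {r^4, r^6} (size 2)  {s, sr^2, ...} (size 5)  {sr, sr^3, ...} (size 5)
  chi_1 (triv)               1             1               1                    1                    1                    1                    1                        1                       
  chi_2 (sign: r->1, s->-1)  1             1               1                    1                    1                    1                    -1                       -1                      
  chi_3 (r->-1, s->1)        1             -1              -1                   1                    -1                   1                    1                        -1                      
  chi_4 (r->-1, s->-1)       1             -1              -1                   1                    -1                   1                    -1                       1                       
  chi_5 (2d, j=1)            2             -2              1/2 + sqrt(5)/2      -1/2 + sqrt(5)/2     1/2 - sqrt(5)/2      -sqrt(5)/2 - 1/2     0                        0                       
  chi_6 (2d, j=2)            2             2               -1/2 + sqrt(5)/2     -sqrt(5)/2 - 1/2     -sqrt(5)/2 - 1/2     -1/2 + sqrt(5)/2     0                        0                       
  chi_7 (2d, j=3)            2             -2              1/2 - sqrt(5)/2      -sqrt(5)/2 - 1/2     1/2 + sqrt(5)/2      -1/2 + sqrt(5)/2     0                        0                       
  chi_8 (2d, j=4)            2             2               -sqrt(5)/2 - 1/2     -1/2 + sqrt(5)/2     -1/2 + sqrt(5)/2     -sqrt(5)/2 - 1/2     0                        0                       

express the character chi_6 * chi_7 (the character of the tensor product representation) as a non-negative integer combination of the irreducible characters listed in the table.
chi_6 tensor chi_7 = chi_3 + chi_4 + chi_5 (all other irreducibles have multiplicity 0).

Proof sketch: The character of a tensor product is the pointwise product (chi_6 * chi_7)(C) = chi_6(C) * chi_7(C):
  {e}: (2)*(2), {r^5}: (2)*(-2), {r^1, r^9}: (-1/2 + sqrt(5)/2)*(1/2 - sqrt(5)/2), {r^2, r^8}: (-sqrt(5)/2 - 1/2)*(-sqrt(5)/2 - 1/2), {r^3, r^7}: (-sqrt(5)/2 - 1/2)*(1/2 + sqrt(5)/2), {r^4, r^6}: (-1/2 + sqrt(5)/2)*(-1/2 + sqrt(5)/2), {s, sr^2, ...}: (0)*(0), {sr, sr^3, ...}: (0)*(0)
so (chi_6 * chi_7) takes values
  {e} -> 4, {r^5} -> -4, {r^1, r^9} -> -3/2 + sqrt(5)/2, {r^2, r^8} -> sqrt(5)/2 + 3/2, {r^3, r^7} -> -3/2 - sqrt(5)/2, {r^4, r^6} -> 3/2 - sqrt(5)/2, {s, sr^2, ...} -> 0, {sr, sr^3, ...} -> 0.
Now take the inner product of this character with each irreducible chi from the table, <chi_6*chi_7, chi> = (1/20) sum_C |C| (chi_6*chi_7)(C) conj(chi(C)):
  <chi_6*chi_7, chi_1> = (1/20)[1*(4)*conj(1) + 1*(-4)*conj(1) + 2*(-3/2 + sqrt(5)/2)*conj(1) + 2*(sqrt(5)/2 + 3/2)*conj(1) + 2*(-3/2 - sqrt(5)/2)*conj(1) + 2*(3/2 - sqrt(5)/2)*conj(1) + 5*(0)*conj(1) + 5*(0)*conj(1)]
      = (1/20)[(4) + (-4) + (-3 + sqrt(5)) + (sqrt(5) + 3) + (-3 - sqrt(5)) + (3 - sqrt(5)) + (0) + (0)] = 0/20 = 0
  <chi_6*chi_7, chi_2> = (1/20)[1*(4)*conj(1) + 1*(-4)*conj(1) + 2*(-3/2 + sqrt(5)/2)*conj(1) + 2*(sqrt(5)/2 + 3/2)*conj(1) + 2*(-3/2 - sqrt(5)/2)*conj(1) + 2*(3/2 - sqrt(5)/2)*conj(1) + 5*(0)*conj(-1) + 5*(0)*conj(-1)]
      = (1/20)[(4) + (-4) + (-3 + sqrt(5)) + (sqrt(5) + 3) + (-3 - sqrt(5)) + (3 - sqrt(5)) + (0) + (0)] = 0/20 = 0
  <chi_6*chi_7, chi_3> = (1/20)[1*(4)*conj(1) + 1*(-4)*conj(-1) + 2*(-3/2 + sqrt(5)/2)*conj(-1) + 2*(sqrt(5)/2 + 3/2)*conj(1) + 2*(-3/2 - sqrt(5)/2)*conj(-1) + 2*(3/2 - sqrt(5)/2)*conj(1) + 5*(0)*conj(1) + 5*(0)*conj(-1)]
      = (1/20)[(4) + (4) + (3 - sqrt(5)) + (sqrt(5) + 3) + (sqrt(5) + 3) + (3 - sqrt(5)) + (0) + (0)] = 20/20 = 1
  <chi_6*chi_7, chi_4> = (1/20)[1*(4)*conj(1) + 1*(-4)*conj(-1) + 2*(-3/2 + sqrt(5)/2)*conj(-1) + 2*(sqrt(5)/2 + 3/2)*conj(1) + 2*(-3/2 - sqrt(5)/2)*conj(-1) + 2*(3/2 - sqrt(5)/2)*conj(1) + 5*(0)*conj(-1) + 5*(0)*conj(1)]
      = (1/20)[(4) + (4) + (3 - sqrt(5)) + (sqrt(5) + 3) + (sqrt(5) + 3) + (3 - sqrt(5)) + (0) + (0)] = 20/20 = 1
  <chi_6*chi_7, chi_5> = (1/20)[1*(4)*conj(2) + 1*(-4)*conj(-2) + 2*(-3/2 + sqrt(5)/2)*conj(1/2 + sqrt(5)/2) + 2*(sqrt(5)/2 + 3/2)*conj(-1/2 + sqrt(5)/2) + 2*(-3/2 - sqrt(5)/2)*conj(1/2 - sqrt(5)/2) + 2*(3/2 - sqrt(5)/2)*conj(-sqrt(5)/2 - 1/2) + 5*(0)*conj(0) + 5*(0)*conj(0)]
      = (1/20)[(8) + (8) + (1 - sqrt(5)) + (1 + sqrt(5)) + (1 + sqrt(5)) + (1 - sqrt(5)) + (0) + (0)] = 20/20 = 1
  <chi_6*chi_7, chi_6> = (1/20)[1*(4)*conj(2) + 1*(-4)*conj(2) + 2*(-3/2 + sqrt(5)/2)*conj(-1/2 + sqrt(5)/2) + 2*(sqrt(5)/2 + 3/2)*conj(-sqrt(5)/2 - 1/2) + 2*(-3/2 - sqrt(5)/2)*conj(-sqrt(5)/2 - 1/2) + 2*(3/2 - sqrt(5)/2)*conj(-1/2 + sqrt(5)/2) + 5*(0)*conj(0) + 5*(0)*conj(0)]
      = (1/20)[(8) + (-8) + (4 - 2*sqrt(5)) + (-2*sqrt(5) - 4) + (4 + 2*sqrt(5)) + (-4 + 2*sqrt(5)) + (0) + (0)] = 0/20 = 0
  <chi_6*chi_7, chi_7> = (1/20)[1*(4)*conj(2) + 1*(-4)*conj(-2) + 2*(-3/2 + sqrt(5)/2)*conj(1/2 - sqrt(5)/2) + 2*(sqrt(5)/2 + 3/2)*conj(-sqrt(5)/2 - 1/2) + 2*(-3/2 - sqrt(5)/2)*conj(1/2 + sqrt(5)/2) + 2*(3/2 - sqrt(5)/2)*conj(-1/2 + sqrt(5)/2) + 5*(0)*conj(0) + 5*(0)*conj(0)]
      = (1/20)[(8) + (8) + (-4 + 2*sqrt(5)) + (-2*sqrt(5) - 4) + (-2*sqrt(5) - 4) + (-4 + 2*sqrt(5)) + (0) + (0)] = 0/20 = 0
  <chi_6*chi_7, chi_8> = (1/20)[1*(4)*conj(2) + 1*(-4)*conj(2) + 2*(-3/2 + sqrt(5)/2)*conj(-sqrt(5)/2 - 1/2) + 2*(sqrt(5)/2 + 3/2)*conj(-1/2 + sqrt(5)/2) + 2*(-3/2 - sqrt(5)/2)*conj(-1/2 + sqrt(5)/2) + 2*(3/2 - sqrt(5)/2)*conj(-sqrt(5)/2 - 1/2) + 5*(0)*conj(0) + 5*(0)*conj(0)]
      = (1/20)[(8) + (-8) + (-1 + sqrt(5)) + (1 + sqrt(5)) + (-sqrt(5) - 1) + (1 - sqrt(5)) + (0) + (0)] = 0/20 = 0
Hence the multiplicities are chi_3: 1, chi_4: 1, chi_5: 1. Dimension check: dim(chi_6)*dim(chi_7) = 2*2 = 4 and sum (mult * dim) = 1*1 + 1*1 + 1*2 = 4.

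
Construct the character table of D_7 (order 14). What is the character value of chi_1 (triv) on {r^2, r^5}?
Conjugacy classes: {e} of size 1, {r^1, r^6} of size 2, {r^2, r^5} of size 2, {r^3, r^4} of size 2, {s, sr, ..., sr^6} of size 7.
Character table:
  irrep \ class              {e} (size 1)  {r^1, r^6} (size 2)  {r^2, r^5} (size 2)  {r^3, r^4} (size 2)  {s, sr, ..., sr^6} (size 7)
  chi_1 (triv)               1             1                    1                    1                    1                          
  chi_2 (sign: r->1, s->-1)  1             1                    1                    1                    -1                         
  chi_3 (2d, j=1)            2             2*cos(2*pi/7)        -2*cos(3*pi/7)       -2*cos(pi/7)         0                          
  chi_4 (2d, j=2)            2             -2*cos(3*pi/7)       -2*cos(pi/7)         2*cos(2*pi/7)        0                          
  chi_5 (2d, j=3)            2             -2*cos(pi/7)         2*cos(2*pi/7)        -2*cos(3*pi/7)       0                          

Spot check: chi_1 (triv) on {r^2, r^5} = 1.

Proof sketch: D_7 has order 2*7 = 14 with 5 conjugacy classes, hence 5 irreducibles. Sum of squared dims 1 + 1 + 4 + 4 + 4 = 14 = |G|. Linear characters come from the abelianisation; the 2-dimensional irreps have character r^k -> 2*cos(2*pi*j*k/7), reflections -> 0.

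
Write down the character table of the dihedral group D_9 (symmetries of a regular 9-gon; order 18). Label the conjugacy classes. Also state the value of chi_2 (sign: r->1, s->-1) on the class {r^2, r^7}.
Conjugacy classes: {e} of size 1, {r^1, r^8} of size 2, {r^2, r^7} of size 2, {r^3, r^6} of size 2, {r^4, r^5} of size 2, {s, sr, ..., sr^8} of size 9.
Character table:
  irrep \ class              {e} (size 1)  {r^1, r^8} (size 2)  {r^2, r^7} (size 2)  {r^3, r^6} (size 2)  {r^4, r^5} (size 2)  {s, sr, ..., sr^8} (size 9)
  chi_1 (triv)               1             1                    1                    1                    1                    1                          
  chi_2 (sign: r->1, s->-1)  1             1                    1                    1                    1                    -1                         
  chi_3 (2d, j=1)            2             2*cos(2*pi/9)        2*cos(4*pi/9)        -1                   -2*cos(pi/9)         0                          
  chi_4 (2d, j=2)            2             2*cos(4*pi/9)        -2*cos(pi/9)         -1                   2*cos(2*pi/9)        0                          
  chi_5 (2d, j=3)            2             -1                   -1                   2                    -1                   0                          
  chi_6 (2d, j=4)            2             -2*cos(pi/9)         2*cos(2*pi/9)        -1                   2*cos(4*pi/9)        0                          

Spot check: chi_2 (sign: r->1, s->-1) on {r^2, r^7} = 1.

Explanation: D_9 has order 2*9 = 18 with 6 conjugacy classes, hence 6 irreducibles. Sum of squared dims 1 + 1 + 4 + 4 + 4 + 4 = 18 = |G|. Linear characters come from the abelianisation; the 2-dimensional irreps have character r^k -> 2*cos(2*pi*j*k/9), reflections -> 0.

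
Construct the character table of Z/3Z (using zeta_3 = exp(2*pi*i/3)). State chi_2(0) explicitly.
Character table of Z/3Z (irreps indexed chi_0,...,chi_2 with chi_k(m) = zeta_3^(k*m), zeta_3 = exp(2*pi*i/3)):
  irrep \ class  {0} (size 1)  {1} (size 1)    {2} (size 1)  
  chi_0          1             1               1             
  chi_1          1             exp(2*I*pi/3)   exp(-2*I*pi/3)
  chi_2          1             exp(-2*I*pi/3)  exp(2*I*pi/3) 

Spot check: chi_2(0) = zeta_3^(2*0) = zeta_3^0 = 1.

Reasoning: Z/3Z is abelian, so all 3 irreducible complex representations are 1-dimensional. They are given by chi_k(m) = zeta_3^(k*m) for k = 0,...,2. Row orthogonality: sum_m chi_k(m) conj(chi_l(m)) = 3 * [k = l].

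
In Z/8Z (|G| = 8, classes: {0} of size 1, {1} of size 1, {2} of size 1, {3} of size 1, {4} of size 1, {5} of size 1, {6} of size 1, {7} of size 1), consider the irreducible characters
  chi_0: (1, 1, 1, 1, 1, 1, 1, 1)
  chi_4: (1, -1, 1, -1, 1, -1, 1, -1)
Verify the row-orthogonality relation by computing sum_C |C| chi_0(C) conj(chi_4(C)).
Sum = 0; so <chi_0, chi_4> = 0 (distinct irreducibles are orthogonal).

Derivation: Compute term by term over conjugacy classes (|C| * chi_0(C) * conj(chi_4(C))):
  1*(1)*conj(1) + 1*(1)*conj(-1) + 1*(1)*conj(1) + 1*(1)*conj(-1) + 1*(1)*conj(1) + 1*(1)*conj(-1) + 1*(1)*conj(1) + 1*(1)*conj(-1)
  = (1) + (-1) + (1) + (-1) + (1) + (-1) + (1) + (-1)
  = 0.
(Exp terms are combined using exp(i*s)*conj(exp(i*t)) = exp(i*(s-t)), and sums of them are collapsed using the identity that for every m > 1 the m distinct m-th roots of unity sum to 0, e.g. 1 + exp(2*I*pi/3) + exp(-2*I*pi/3) = 0.)
Dividing by |G| = 8 gives 0/8 = 0, matching the row-orthogonality relation <chi_0, chi_4> = [chi_0 = chi_4].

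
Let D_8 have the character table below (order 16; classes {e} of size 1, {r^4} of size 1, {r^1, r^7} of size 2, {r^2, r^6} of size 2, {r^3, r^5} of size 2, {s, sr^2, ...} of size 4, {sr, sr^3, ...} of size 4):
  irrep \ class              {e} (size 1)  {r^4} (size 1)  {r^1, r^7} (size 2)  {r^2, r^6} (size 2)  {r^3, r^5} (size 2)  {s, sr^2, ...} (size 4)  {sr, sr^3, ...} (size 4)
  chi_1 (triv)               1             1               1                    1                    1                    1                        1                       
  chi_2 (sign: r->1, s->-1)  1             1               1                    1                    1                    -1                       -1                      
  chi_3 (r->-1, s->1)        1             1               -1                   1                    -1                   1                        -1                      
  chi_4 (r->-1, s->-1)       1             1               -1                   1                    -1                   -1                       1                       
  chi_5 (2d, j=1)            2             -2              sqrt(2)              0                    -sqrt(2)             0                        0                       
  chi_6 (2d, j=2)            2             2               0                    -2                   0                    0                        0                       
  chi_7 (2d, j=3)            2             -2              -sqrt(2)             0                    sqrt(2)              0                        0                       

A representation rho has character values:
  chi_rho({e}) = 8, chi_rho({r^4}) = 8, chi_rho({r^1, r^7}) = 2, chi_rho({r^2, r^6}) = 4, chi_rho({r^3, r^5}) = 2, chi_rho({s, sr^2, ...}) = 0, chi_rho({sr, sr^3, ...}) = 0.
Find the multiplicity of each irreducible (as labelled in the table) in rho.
Multiplicities: chi_1: 2, chi_2: 2, chi_3: 1, chi_4: 1, chi_5: 0, chi_6: 1, chi_7: 0.

Why: Use <chi_rho, chi> = (1/|G|) sum_C |C| * chi_rho(C) * conj(chi(C)) with |G| = 16 for each irreducible chi in the table:
  <chi_rho, chi_1> = (1/16)[1*(8)*conj(1) + 1*(8)*conj(1) + 2*(2)*conj(1) + 2*(4)*conj(1) + 2*(2)*conj(1) + 4*(0)*conj(1) + 4*(0)*conj(1)]
      = (1/16)[(8) + (8) + (4) + (8) + (4) + (0) + (0)] = 32/16 = 2
  <chi_rho, chi_2> = (1/16)[1*(8)*conj(1) + 1*(8)*conj(1) + 2*(2)*conj(1) + 2*(4)*conj(1) + 2*(2)*conj(1) + 4*(0)*conj(-1) + 4*(0)*conj(-1)]
      = (1/16)[(8) + (8) + (4) + (8) + (4) + (0) + (0)] = 32/16 = 2
  <chi_rho, chi_3> = (1/16)[1*(8)*conj(1) + 1*(8)*conj(1) + 2*(2)*conj(-1) + 2*(4)*conj(1) + 2*(2)*conj(-1) + 4*(0)*conj(1) + 4*(0)*conj(-1)]
      = (1/16)[(8) + (8) + (-4) + (8) + (-4) + (0) + (0)] = 16/16 = 1
  <chi_rho, chi_4> = (1/16)[1*(8)*conj(1) + 1*(8)*conj(1) + 2*(2)*conj(-1) + 2*(4)*conj(1) + 2*(2)*conj(-1) + 4*(0)*conj(-1) + 4*(0)*conj(1)]
      = (1/16)[(8) + (8) + (-4) + (8) + (-4) + (0) + (0)] = 16/16 = 1
  <chi_rho, chi_5> = (1/16)[1*(8)*conj(2) + 1*(8)*conj(-2) + 2*(2)*conj(sqrt(2)) + 2*(4)*conj(0) + 2*(2)*conj(-sqrt(2)) + 4*(0)*conj(0) + 4*(0)*conj(0)]
      = (1/16)[(16) + (-16) + (4*sqrt(2)) + (0) + (-4*sqrt(2)) + (0) + (0)] = 0/16 = 0
  <chi_rho, chi_6> = (1/16)[1*(8)*conj(2) + 1*(8)*conj(2) + 2*(2)*conj(0) + 2*(4)*conj(-2) + 2*(2)*conj(0) + 4*(0)*conj(0) + 4*(0)*conj(0)]
      = (1/16)[(16) + (16) + (0) + (-16) + (0) + (0) + (0)] = 16/16 = 1
  <chi_rho, chi_7> = (1/16)[1*(8)*conj(2) + 1*(8)*conj(-2) + 2*(2)*conj(-sqrt(2)) + 2*(4)*conj(0) + 2*(2)*conj(sqrt(2)) + 4*(0)*conj(0) + 4*(0)*conj(0)]
      = (1/16)[(16) + (-16) + (-4*sqrt(2)) + (0) + (4*sqrt(2)) + (0) + (0)] = 0/16 = 0
Dimension check: dim(rho) = sum (mult * dim) = 2*1 + 2*1 + 1*1 + 1*1 + 0*2 + 1*2 + 0*2 = 8 = chi_rho(e) = 8.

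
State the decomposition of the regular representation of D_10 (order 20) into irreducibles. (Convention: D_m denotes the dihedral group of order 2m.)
Each irreducible V_i of dimension d_i appears with multiplicity d_i, i.e. rho_reg = (direct sum over all irreducibles V_i) d_i V_i. The irreducible dimensions for D_10 are 1, 1, 1, 1, 2, 2, 2, 2: 4 irreducibles of dimension 1, each with multiplicity 1; 4 irreducibles of dimension 2, each with multiplicity 2. Total dimension 4*1*1 + 4*2*2 = 20 = |G|.

Why: General theorem: in the regular representation of a finite group G, each irreducible appears with multiplicity equal to its dimension. Check: dim(rho_reg) = sum d_i^2 = 1 + 1 + 1 + 1 + 4 + 4 + 4 + 4 = 20 = |G|.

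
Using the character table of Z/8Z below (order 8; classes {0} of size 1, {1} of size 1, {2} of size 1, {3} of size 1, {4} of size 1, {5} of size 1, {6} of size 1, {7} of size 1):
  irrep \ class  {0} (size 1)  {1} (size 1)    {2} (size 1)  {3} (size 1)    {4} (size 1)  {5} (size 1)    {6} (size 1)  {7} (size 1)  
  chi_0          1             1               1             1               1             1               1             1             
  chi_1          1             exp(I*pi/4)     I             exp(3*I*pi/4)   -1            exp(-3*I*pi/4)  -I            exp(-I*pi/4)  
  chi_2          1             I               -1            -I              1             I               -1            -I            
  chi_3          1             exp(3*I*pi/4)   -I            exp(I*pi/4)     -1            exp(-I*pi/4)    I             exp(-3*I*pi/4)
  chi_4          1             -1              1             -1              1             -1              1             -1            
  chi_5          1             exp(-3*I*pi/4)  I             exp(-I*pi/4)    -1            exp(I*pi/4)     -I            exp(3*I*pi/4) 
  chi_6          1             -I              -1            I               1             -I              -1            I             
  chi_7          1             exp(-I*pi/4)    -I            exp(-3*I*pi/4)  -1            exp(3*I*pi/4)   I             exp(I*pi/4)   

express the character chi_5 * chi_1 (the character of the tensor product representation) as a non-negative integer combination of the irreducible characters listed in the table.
chi_5 tensor chi_1 = chi_6 (all other irreducibles have multiplicity 0).

The character of a tensor product is the pointwise product (chi_5 * chi_1)(C) = chi_5(C) * chi_1(C):
  {0}: (1)*(1), {1}: (exp(-3*I*pi/4))*(exp(I*pi/4)), {2}: (I)*(I), {3}: (exp(-I*pi/4))*(exp(3*I*pi/4)), {4}: (-1)*(-1), {5}: (exp(I*pi/4))*(exp(-3*I*pi/4)), {6}: (-I)*(-I), {7}: (exp(3*I*pi/4))*(exp(-I*pi/4))
so (chi_5 * chi_1) takes values
  {0} -> 1, {1} -> -I, {2} -> -1, {3} -> I, {4} -> 1, {5} -> -I, {6} -> -1, {7} -> I.
Now take the inner product of this character with each irreducible chi from the table, <chi_5*chi_1, chi> = (1/8) sum_C |C| (chi_5*chi_1)(C) conj(chi(C)):
  <chi_5*chi_1, chi_0> = (1/8)[1*(1)*conj(1) + 1*(-I)*conj(1) + 1*(-1)*conj(1) + 1*(I)*conj(1) + 1*(1)*conj(1) + 1*(-I)*conj(1) + 1*(-1)*conj(1) + 1*(I)*conj(1)]
      = (1/8)[(1) + (-I) + (-1) + (I) + (1) + (-I) + (-1) + (I)] = 0/8 = 0
  <chi_5*chi_1, chi_1> = (1/8)[1*(1)*conj(1) + 1*(-I)*conj(exp(I*pi/4)) + 1*(-1)*conj(I) + 1*(I)*conj(exp(3*I*pi/4)) + 1*(1)*conj(-1) + 1*(-I)*conj(exp(-3*I*pi/4)) + 1*(-1)*conj(-I) + 1*(I)*conj(exp(-I*pi/4))]
      = (1/8)[(1) + (-exp(I*pi/4)) + (I) + (exp(-I*pi/4)) + (-1) + (-exp(-3*I*pi/4)) + (-I) + (exp(3*I*pi/4))] = 0/8 = 0
  <chi_5*chi_1, chi_2> = (1/8)[1*(1)*conj(1) + 1*(-I)*conj(I) + 1*(-1)*conj(-1) + 1*(I)*conj(-I) + 1*(1)*conj(1) + 1*(-I)*conj(I) + 1*(-1)*conj(-1) + 1*(I)*conj(-I)]
      = (1/8)[(1) + (-1) + (1) + (-1) + (1) + (-1) + (1) + (-1)] = 0/8 = 0
  <chi_5*chi_1, chi_3> = (1/8)[1*(1)*conj(1) + 1*(-I)*conj(exp(3*I*pi/4)) + 1*(-1)*conj(-I) + 1*(I)*conj(exp(I*pi/4)) + 1*(1)*conj(-1) + 1*(-I)*conj(exp(-I*pi/4)) + 1*(-1)*conj(I) + 1*(I)*conj(exp(-3*I*pi/4))]
      = (1/8)[(1) + (-exp(-I*pi/4)) + (-I) + (exp(I*pi/4)) + (-1) + (-exp(3*I*pi/4)) + (I) + (exp(-3*I*pi/4))] = 0/8 = 0
  <chi_5*chi_1, chi_4> = (1/8)[1*(1)*conj(1) + 1*(-I)*conj(-1) + 1*(-1)*conj(1) + 1*(I)*conj(-1) + 1*(1)*conj(1) + 1*(-I)*conj(-1) + 1*(-1)*conj(1) + 1*(I)*conj(-1)]
      = (1/8)[(1) + (I) + (-1) + (-I) + (1) + (I) + (-1) + (-I)] = 0/8 = 0
  <chi_5*chi_1, chi_5> = (1/8)[1*(1)*conj(1) + 1*(-I)*conj(exp(-3*I*pi/4)) + 1*(-1)*conj(I) + 1*(I)*conj(exp(-I*pi/4)) + 1*(1)*conj(-1) + 1*(-I)*conj(exp(I*pi/4)) + 1*(-1)*conj(-I) + 1*(I)*conj(exp(3*I*pi/4))]
      = (1/8)[(1) + (-exp(-3*I*pi/4)) + (I) + (exp(3*I*pi/4)) + (-1) + (-exp(I*pi/4)) + (-I) + (exp(-I*pi/4))] = 0/8 = 0
  <chi_5*chi_1, chi_6> = (1/8)[1*(1)*conj(1) + 1*(-I)*conj(-I) + 1*(-1)*conj(-1) + 1*(I)*conj(I) + 1*(1)*conj(1) + 1*(-I)*conj(-I) + 1*(-1)*conj(-1) + 1*(I)*conj(I)]
      = (1/8)[(1) + (1) + (1) + (1) + (1) + (1) + (1) + (1)] = 8/8 = 1
  <chi_5*chi_1, chi_7> = (1/8)[1*(1)*conj(1) + 1*(-I)*conj(exp(-I*pi/4)) + 1*(-1)*conj(-I) + 1*(I)*conj(exp(-3*I*pi/4)) + 1*(1)*conj(-1) + 1*(-I)*conj(exp(3*I*pi/4)) + 1*(-1)*conj(I) + 1*(I)*conj(exp(I*pi/4))]
      = (1/8)[(1) + (-exp(3*I*pi/4)) + (-I) + (exp(-3*I*pi/4)) + (-1) + (-exp(-I*pi/4)) + (I) + (exp(I*pi/4))] = 0/8 = 0
(Exp terms are combined using exp(i*s)*conj(exp(i*t)) = exp(i*(s-t)), and sums of them are collapsed using the identity that for every m > 1 the m distinct m-th roots of unity sum to 0, e.g. 1 + exp(2*I*pi/3) + exp(-2*I*pi/3) = 0.)
Hence the multiplicities are chi_6: 1. Dimension check: dim(chi_5)*dim(chi_1) = 1*1 = 1 and sum (mult * dim) = 1*1 = 1.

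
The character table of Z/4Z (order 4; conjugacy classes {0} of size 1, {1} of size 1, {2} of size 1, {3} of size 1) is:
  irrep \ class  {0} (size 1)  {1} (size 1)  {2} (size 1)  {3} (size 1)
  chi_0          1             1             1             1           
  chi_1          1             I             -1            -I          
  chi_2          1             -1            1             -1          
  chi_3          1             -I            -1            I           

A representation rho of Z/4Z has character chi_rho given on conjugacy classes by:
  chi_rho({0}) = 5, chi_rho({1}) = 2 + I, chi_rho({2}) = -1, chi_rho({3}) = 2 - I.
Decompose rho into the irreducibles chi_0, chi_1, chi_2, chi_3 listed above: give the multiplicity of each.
Multiplicities: chi_0: 2, chi_1: 2, chi_2: 0, chi_3: 1.

Explanation: Use <chi_rho, chi> = (1/|G|) sum_C |C| * chi_rho(C) * conj(chi(C)) with |G| = 4 for each irreducible chi in the table:
  <chi_rho, chi_0> = (1/4)[1*(5)*conj(1) + 1*(2 + I)*conj(1) + 1*(-1)*conj(1) + 1*(2 - I)*conj(1)]
      = (1/4)[(5) + (2 + I) + (-1) + (2 - I)] = 8/4 = 2
  <chi_rho, chi_1> = (1/4)[1*(5)*conj(1) + 1*(2 + I)*conj(I) + 1*(-1)*conj(-1) + 1*(2 - I)*conj(-I)]
      = (1/4)[(5) + (1 - 2*I) + (1) + (1 + 2*I)] = 8/4 = 2
  <chi_rho, chi_2> = (1/4)[1*(5)*conj(1) + 1*(2 + I)*conj(-1) + 1*(-1)*conj(1) + 1*(2 - I)*conj(-1)]
      = (1/4)[(5) + (-2 - I) + (-1) + (-2 + I)] = 0/4 = 0
  <chi_rho, chi_3> = (1/4)[1*(5)*conj(1) + 1*(2 + I)*conj(-I) + 1*(-1)*conj(-1) + 1*(2 - I)*conj(I)]
      = (1/4)[(5) + (-1 + 2*I) + (1) + (-1 - 2*I)] = 4/4 = 1
(Exp terms are combined using exp(i*s)*conj(exp(i*t)) = exp(i*(s-t)), and sums of them are collapsed using the identity that for every m > 1 the m distinct m-th roots of unity sum to 0, e.g. 1 + exp(2*I*pi/3) + exp(-2*I*pi/3) = 0.)
Dimension check: dim(rho) = sum (mult * dim) = 2*1 + 2*1 + 0*1 + 1*1 = 5 = chi_rho(e) = 5.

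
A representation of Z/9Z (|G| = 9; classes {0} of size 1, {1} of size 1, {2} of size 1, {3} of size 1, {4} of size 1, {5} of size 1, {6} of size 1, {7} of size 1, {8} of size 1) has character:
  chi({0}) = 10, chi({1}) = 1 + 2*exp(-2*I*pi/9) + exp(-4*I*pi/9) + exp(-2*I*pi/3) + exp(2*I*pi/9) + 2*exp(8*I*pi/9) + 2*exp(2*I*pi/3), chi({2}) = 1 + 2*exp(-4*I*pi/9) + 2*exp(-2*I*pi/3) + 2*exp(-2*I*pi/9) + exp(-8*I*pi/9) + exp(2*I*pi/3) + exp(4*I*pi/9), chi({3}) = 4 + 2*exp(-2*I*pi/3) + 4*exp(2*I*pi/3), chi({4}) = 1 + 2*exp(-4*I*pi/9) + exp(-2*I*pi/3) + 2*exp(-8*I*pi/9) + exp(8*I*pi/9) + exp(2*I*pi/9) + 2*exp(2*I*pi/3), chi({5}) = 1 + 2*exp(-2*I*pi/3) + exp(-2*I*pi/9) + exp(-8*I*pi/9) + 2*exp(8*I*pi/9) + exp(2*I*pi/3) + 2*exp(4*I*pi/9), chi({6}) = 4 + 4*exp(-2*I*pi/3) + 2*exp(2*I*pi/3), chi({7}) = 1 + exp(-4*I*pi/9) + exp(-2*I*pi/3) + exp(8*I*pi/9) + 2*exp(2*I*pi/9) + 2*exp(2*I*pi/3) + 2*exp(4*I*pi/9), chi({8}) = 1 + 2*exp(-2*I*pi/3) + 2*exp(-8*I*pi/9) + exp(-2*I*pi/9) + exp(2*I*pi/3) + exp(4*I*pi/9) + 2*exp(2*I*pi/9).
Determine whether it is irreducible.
Not irreducible (reducible): <chi, chi> = 16 > 1.

Argument: <chi, chi> = (1/|G|) sum_C |C| * |chi(C)|^2 = (1/9)[1*|10|^2 + 1*|1 + 2*exp(-2*I*pi/9) + exp(-4*I*pi/9) + exp(-2*I*pi/3) + exp(2*I*pi/9) + 2*exp(8*I*pi/9) + 2*exp(2*I*pi/3)|^2 + 1*|1 + 2*exp(-4*I*pi/9) + 2*exp(-2*I*pi/3) + 2*exp(-2*I*pi/9) + exp(-8*I*pi/9) + exp(2*I*pi/3) + exp(4*I*pi/9)|^2 + 1*|4 + 2*exp(-2*I*pi/3) + 4*exp(2*I*pi/3)|^2 + 1*|1 + 2*exp(-4*I*pi/9) + exp(-2*I*pi/3) + 2*exp(-8*I*pi/9) + exp(8*I*pi/9) + exp(2*I*pi/9) + 2*exp(2*I*pi/3)|^2 + 1*|1 + 2*exp(-2*I*pi/3) + exp(-2*I*pi/9) + exp(-8*I*pi/9) + 2*exp(8*I*pi/9) + exp(2*I*pi/3) + 2*exp(4*I*pi/9)|^2 + 1*|4 + 4*exp(-2*I*pi/3) + 2*exp(2*I*pi/3)|^2 + 1*|1 + exp(-4*I*pi/9) + exp(-2*I*pi/3) + exp(8*I*pi/9) + 2*exp(2*I*pi/9) + 2*exp(2*I*pi/3) + 2*exp(4*I*pi/9)|^2 + 1*|1 + 2*exp(-2*I*pi/3) + 2*exp(-8*I*pi/9) + exp(-2*I*pi/9) + exp(2*I*pi/3) + exp(4*I*pi/9) + 2*exp(2*I*pi/9)|^2]
  = (1/9)[(100) + (16 + 9*exp(-4*I*pi/9) + 10*exp(-2*I*pi/3) + 10*exp(-2*I*pi/9) + 13*exp(-8*I*pi/9) + 13*exp(8*I*pi/9) + 10*exp(2*I*pi/9) + 10*exp(2*I*pi/3) + 9*exp(4*I*pi/9)) + (16 + 10*exp(-4*I*pi/9) + 10*exp(-2*I*pi/3) + 13*exp(-2*I*pi/9) + 9*exp(-8*I*pi/9) + 9*exp(8*I*pi/9) + 13*exp(2*I*pi/9) + 10*exp(2*I*pi/3) + 10*exp(4*I*pi/9)) + (4) + (16 + 13*exp(-4*I*pi/9) + 10*exp(-2*I*pi/3) + 9*exp(-2*I*pi/9) + 10*exp(-8*I*pi/9) + 10*exp(8*I*pi/9) + 9*exp(2*I*pi/9) + 10*exp(2*I*pi/3) + 13*exp(4*I*pi/9)) + (16 + 13*exp(-4*I*pi/9) + 10*exp(-2*I*pi/3) + 9*exp(-2*I*pi/9) + 10*exp(-8*I*pi/9) + 10*exp(8*I*pi/9) + 9*exp(2*I*pi/9) + 10*exp(2*I*pi/3) + 13*exp(4*I*pi/9)) + (4) + (16 + 10*exp(-4*I*pi/9) + 10*exp(-2*I*pi/3) + 13*exp(-2*I*pi/9) + 9*exp(-8*I*pi/9) + 9*exp(8*I*pi/9) + 13*exp(2*I*pi/9) + 10*exp(2*I*pi/3) + 10*exp(4*I*pi/9)) + (16 + 9*exp(-4*I*pi/9) + 10*exp(-2*I*pi/3) + 10*exp(-2*I*pi/9) + 13*exp(-8*I*pi/9) + 13*exp(8*I*pi/9) + 10*exp(2*I*pi/9) + 10*exp(2*I*pi/3) + 9*exp(4*I*pi/9))] = 144/9 = 16.
(Exp terms are combined using exp(i*s)*conj(exp(i*t)) = exp(i*(s-t)), and sums of them are collapsed using the identity that for every m > 1 the m distinct m-th roots of unity sum to 0, e.g. 1 + exp(2*I*pi/3) + exp(-2*I*pi/3) = 0.)
A character is irreducible iff <chi, chi> = 1, so this representation is reducible.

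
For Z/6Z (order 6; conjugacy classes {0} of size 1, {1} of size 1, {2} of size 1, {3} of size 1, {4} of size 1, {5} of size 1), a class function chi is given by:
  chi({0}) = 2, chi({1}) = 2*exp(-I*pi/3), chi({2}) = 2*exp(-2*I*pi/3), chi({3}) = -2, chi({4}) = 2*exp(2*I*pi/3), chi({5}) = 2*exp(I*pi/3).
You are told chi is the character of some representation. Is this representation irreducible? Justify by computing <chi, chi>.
Not irreducible (reducible): <chi, chi> = 4 > 1.

Justification: <chi, chi> = (1/|G|) sum_C |C| * |chi(C)|^2 = (1/6)[1*|2|^2 + 1*|2*exp(-I*pi/3)|^2 + 1*|2*exp(-2*I*pi/3)|^2 + 1*|-2|^2 + 1*|2*exp(2*I*pi/3)|^2 + 1*|2*exp(I*pi/3)|^2]
  = (1/6)[(4) + (4) + (4) + (4) + (4) + (4)] = 24/6 = 4.
(Exp terms are combined using exp(i*s)*conj(exp(i*t)) = exp(i*(s-t)), and sums of them are collapsed using the identity that for every m > 1 the m distinct m-th roots of unity sum to 0, e.g. 1 + exp(2*I*pi/3) + exp(-2*I*pi/3) = 0.)
A character is irreducible iff <chi, chi> = 1, so this representation is reducible.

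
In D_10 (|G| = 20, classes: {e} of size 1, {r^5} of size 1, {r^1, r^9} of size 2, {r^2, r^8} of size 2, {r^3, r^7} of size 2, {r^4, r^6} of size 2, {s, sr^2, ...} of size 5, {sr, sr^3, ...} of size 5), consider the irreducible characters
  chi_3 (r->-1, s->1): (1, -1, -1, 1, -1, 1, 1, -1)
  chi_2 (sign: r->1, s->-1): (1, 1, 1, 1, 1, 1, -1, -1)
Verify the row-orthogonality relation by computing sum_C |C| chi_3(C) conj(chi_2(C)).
Sum = 0; so <chi_3, chi_2> = 0 (distinct irreducibles are orthogonal).

Explanation: Compute term by term over conjugacy classes (|C| * chi_3(C) * conj(chi_2(C))):
  1*(1)*conj(1) + 1*(-1)*conj(1) + 2*(-1)*conj(1) + 2*(1)*conj(1) + 2*(-1)*conj(1) + 2*(1)*conj(1) + 5*(1)*conj(-1) + 5*(-1)*conj(-1)
  = (1) + (-1) + (-2) + (2) + (-2) + (2) + (-5) + (5)
  = 0.
Dividing by |G| = 20 gives 0/20 = 0, matching the row-orthogonality relation <chi_3, chi_2> = [chi_3 = chi_2].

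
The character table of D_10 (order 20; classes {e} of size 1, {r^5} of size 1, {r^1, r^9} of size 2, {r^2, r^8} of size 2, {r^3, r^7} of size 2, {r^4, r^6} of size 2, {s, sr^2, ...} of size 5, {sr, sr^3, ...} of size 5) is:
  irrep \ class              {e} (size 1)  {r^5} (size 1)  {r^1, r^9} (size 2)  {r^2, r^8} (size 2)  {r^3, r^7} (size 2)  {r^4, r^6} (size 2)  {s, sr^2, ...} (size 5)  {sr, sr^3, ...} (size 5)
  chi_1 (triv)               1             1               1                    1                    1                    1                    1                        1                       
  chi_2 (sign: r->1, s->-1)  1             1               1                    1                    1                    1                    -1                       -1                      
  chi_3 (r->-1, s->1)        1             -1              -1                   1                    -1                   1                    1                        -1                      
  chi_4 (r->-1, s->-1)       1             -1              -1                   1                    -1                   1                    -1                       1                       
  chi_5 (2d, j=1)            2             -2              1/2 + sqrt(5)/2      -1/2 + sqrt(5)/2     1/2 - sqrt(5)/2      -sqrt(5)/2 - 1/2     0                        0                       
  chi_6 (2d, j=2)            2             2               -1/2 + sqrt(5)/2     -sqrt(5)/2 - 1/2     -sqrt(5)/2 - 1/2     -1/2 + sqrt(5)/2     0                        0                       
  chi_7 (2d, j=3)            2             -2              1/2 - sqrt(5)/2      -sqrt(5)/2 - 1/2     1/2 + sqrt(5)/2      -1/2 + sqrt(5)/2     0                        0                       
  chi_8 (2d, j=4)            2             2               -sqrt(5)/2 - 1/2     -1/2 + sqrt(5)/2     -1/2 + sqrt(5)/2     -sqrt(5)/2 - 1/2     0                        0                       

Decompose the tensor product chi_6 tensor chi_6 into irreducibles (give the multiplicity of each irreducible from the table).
chi_6 tensor chi_6 = chi_1 + chi_2 + chi_8 (all other irreducibles have multiplicity 0).

Reasoning: The character of a tensor product is the pointwise product (chi_6 * chi_6)(C) = chi_6(C) * chi_6(C):
  {e}: (2)*(2), {r^5}: (2)*(2), {r^1, r^9}: (-1/2 + sqrt(5)/2)*(-1/2 + sqrt(5)/2), {r^2, r^8}: (-sqrt(5)/2 - 1/2)*(-sqrt(5)/2 - 1/2), {r^3, r^7}: (-sqrt(5)/2 - 1/2)*(-sqrt(5)/2 - 1/2), {r^4, r^6}: (-1/2 + sqrt(5)/2)*(-1/2 + sqrt(5)/2), {s, sr^2, ...}: (0)*(0), {sr, sr^3, ...}: (0)*(0)
so (chi_6 * chi_6) takes values
  {e} -> 4, {r^5} -> 4, {r^1, r^9} -> 3/2 - sqrt(5)/2, {r^2, r^8} -> sqrt(5)/2 + 3/2, {r^3, r^7} -> sqrt(5)/2 + 3/2, {r^4, r^6} -> 3/2 - sqrt(5)/2, {s, sr^2, ...} -> 0, {sr, sr^3, ...} -> 0.
Now take the inner product of this character with each irreducible chi from the table, <chi_6*chi_6, chi> = (1/20) sum_C |C| (chi_6*chi_6)(C) conj(chi(C)):
  <chi_6*chi_6, chi_1> = (1/20)[1*(4)*conj(1) + 1*(4)*conj(1) + 2*(3/2 - sqrt(5)/2)*conj(1) + 2*(sqrt(5)/2 + 3/2)*conj(1) + 2*(sqrt(5)/2 + 3/2)*conj(1) + 2*(3/2 - sqrt(5)/2)*conj(1) + 5*(0)*conj(1) + 5*(0)*conj(1)]
      = (1/20)[(4) + (4) + (3 - sqrt(5)) + (sqrt(5) + 3) + (sqrt(5) + 3) + (3 - sqrt(5)) + (0) + (0)] = 20/20 = 1
  <chi_6*chi_6, chi_2> = (1/20)[1*(4)*conj(1) + 1*(4)*conj(1) + 2*(3/2 - sqrt(5)/2)*conj(1) + 2*(sqrt(5)/2 + 3/2)*conj(1) + 2*(sqrt(5)/2 + 3/2)*conj(1) + 2*(3/2 - sqrt(5)/2)*conj(1) + 5*(0)*conj(-1) + 5*(0)*conj(-1)]
      = (1/20)[(4) + (4) + (3 - sqrt(5)) + (sqrt(5) + 3) + (sqrt(5) + 3) + (3 - sqrt(5)) + (0) + (0)] = 20/20 = 1
  <chi_6*chi_6, chi_3> = (1/20)[1*(4)*conj(1) + 1*(4)*conj(-1) + 2*(3/2 - sqrt(5)/2)*conj(-1) + 2*(sqrt(5)/2 + 3/2)*conj(1) + 2*(sqrt(5)/2 + 3/2)*conj(-1) + 2*(3/2 - sqrt(5)/2)*conj(1) + 5*(0)*conj(1) + 5*(0)*conj(-1)]
      = (1/20)[(4) + (-4) + (-3 + sqrt(5)) + (sqrt(5) + 3) + (-3 - sqrt(5)) + (3 - sqrt(5)) + (0) + (0)] = 0/20 = 0
  <chi_6*chi_6, chi_4> = (1/20)[1*(4)*conj(1) + 1*(4)*conj(-1) + 2*(3/2 - sqrt(5)/2)*conj(-1) + 2*(sqrt(5)/2 + 3/2)*conj(1) + 2*(sqrt(5)/2 + 3/2)*conj(-1) + 2*(3/2 - sqrt(5)/2)*conj(1) + 5*(0)*conj(-1) + 5*(0)*conj(1)]
      = (1/20)[(4) + (-4) + (-3 + sqrt(5)) + (sqrt(5) + 3) + (-3 - sqrt(5)) + (3 - sqrt(5)) + (0) + (0)] = 0/20 = 0
  <chi_6*chi_6, chi_5> = (1/20)[1*(4)*conj(2) + 1*(4)*conj(-2) + 2*(3/2 - sqrt(5)/2)*conj(1/2 + sqrt(5)/2) + 2*(sqrt(5)/2 + 3/2)*conj(-1/2 + sqrt(5)/2) + 2*(sqrt(5)/2 + 3/2)*conj(1/2 - sqrt(5)/2) + 2*(3/2 - sqrt(5)/2)*conj(-sqrt(5)/2 - 1/2) + 5*(0)*conj(0) + 5*(0)*conj(0)]
      = (1/20)[(8) + (-8) + (-1 + sqrt(5)) + (1 + sqrt(5)) + (-sqrt(5) - 1) + (1 - sqrt(5)) + (0) + (0)] = 0/20 = 0
  <chi_6*chi_6, chi_6> = (1/20)[1*(4)*conj(2) + 1*(4)*conj(2) + 2*(3/2 - sqrt(5)/2)*conj(-1/2 + sqrt(5)/2) + 2*(sqrt(5)/2 + 3/2)*conj(-sqrt(5)/2 - 1/2) + 2*(sqrt(5)/2 + 3/2)*conj(-sqrt(5)/2 - 1/2) + 2*(3/2 - sqrt(5)/2)*conj(-1/2 + sqrt(5)/2) + 5*(0)*conj(0) + 5*(0)*conj(0)]
      = (1/20)[(8) + (8) + (-4 + 2*sqrt(5)) + (-2*sqrt(5) - 4) + (-2*sqrt(5) - 4) + (-4 + 2*sqrt(5)) + (0) + (0)] = 0/20 = 0
  <chi_6*chi_6, chi_7> = (1/20)[1*(4)*conj(2) + 1*(4)*conj(-2) + 2*(3/2 - sqrt(5)/2)*conj(1/2 - sqrt(5)/2) + 2*(sqrt(5)/2 + 3/2)*conj(-sqrt(5)/2 - 1/2) + 2*(sqrt(5)/2 + 3/2)*conj(1/2 + sqrt(5)/2) + 2*(3/2 - sqrt(5)/2)*conj(-1/2 + sqrt(5)/2) + 5*(0)*conj(0) + 5*(0)*conj(0)]
      = (1/20)[(8) + (-8) + (4 - 2*sqrt(5)) + (-2*sqrt(5) - 4) + (4 + 2*sqrt(5)) + (-4 + 2*sqrt(5)) + (0) + (0)] = 0/20 = 0
  <chi_6*chi_6, chi_8> = (1/20)[1*(4)*conj(2) + 1*(4)*conj(2) + 2*(3/2 - sqrt(5)/2)*conj(-sqrt(5)/2 - 1/2) + 2*(sqrt(5)/2 + 3/2)*conj(-1/2 + sqrt(5)/2) + 2*(sqrt(5)/2 + 3/2)*conj(-1/2 + sqrt(5)/2) + 2*(3/2 - sqrt(5)/2)*conj(-sqrt(5)/2 - 1/2) + 5*(0)*conj(0) + 5*(0)*conj(0)]
      = (1/20)[(8) + (8) + (1 - sqrt(5)) + (1 + sqrt(5)) + (1 + sqrt(5)) + (1 - sqrt(5)) + (0) + (0)] = 20/20 = 1
Hence the multiplicities are chi_1: 1, chi_2: 1, chi_8: 1. Dimension check: dim(chi_6)*dim(chi_6) = 2*2 = 4 and sum (mult * dim) = 1*1 + 1*1 + 1*2 = 4.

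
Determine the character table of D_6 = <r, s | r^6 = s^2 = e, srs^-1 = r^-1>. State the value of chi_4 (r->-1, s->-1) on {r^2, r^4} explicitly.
Conjugacy classes: {e} of size 1, {r^3} of size 1, {r^1, r^5} of size 2, {r^2, r^4} of size 2, {s, sr^2, ...} of size 3, {sr, sr^3, ...} of size 3.
Character table:
  irrep \ class              {e} (size 1)  {r^3} (size 1)  {r^1, r^5} (size 2)  {r^2, r^4} (size 2)  {s, sr^2, ...} (size 3)  {sr, sr^3, ...} (size 3)
  chi_1 (triv)               1             1               1                    1                    1                        1                       
  chi_2 (sign: r->1, s->-1)  1             1               1                    1                    -1                       -1                      
  chi_3 (r->-1, s->1)        1             -1              -1                   1                    1                        -1                      
  chi_4 (r->-1, s->-1)       1             -1              -1                   1                    -1                       1                       
  chi_5 (2d, j=1)            2             -2              1                    -1                   0                        0                       
  chi_6 (2d, j=2)            2             2               -1                   -1                   0                        0                       

Spot check: chi_4 (r->-1, s->-1) on {r^2, r^4} = 1.

Working: D_6 has order 2*6 = 12 with 6 conjugacy classes, hence 6 irreducibles. Sum of squared dims 1 + 1 + 1 + 1 + 4 + 4 = 12 = |G|. Linear characters come from the abelianisation; the 2-dimensional irreps have character r^k -> 2*cos(2*pi*j*k/6), reflections -> 0.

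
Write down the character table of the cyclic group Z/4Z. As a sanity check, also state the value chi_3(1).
Character table of Z/4Z (irreps indexed chi_0,...,chi_3 with chi_k(m) = zeta_4^(k*m), zeta_4 = exp(2*pi*i/4)):
  irrep \ class  {0} (size 1)  {1} (size 1)  {2} (size 1)  {3} (size 1)
  chi_0          1             1             1             1           
  chi_1          1             I             -1            -I          
  chi_2          1             -1            1             -1          
  chi_3          1             -I            -1            I           

Spot check: chi_3(1) = zeta_4^(3*1) = zeta_4^3 = -I.

Derivation: Z/4Z is abelian, so all 4 irreducible complex representations are 1-dimensional. They are given by chi_k(m) = zeta_4^(k*m) for k = 0,...,3. Row orthogonality: sum_m chi_k(m) conj(chi_l(m)) = 4 * [k = l].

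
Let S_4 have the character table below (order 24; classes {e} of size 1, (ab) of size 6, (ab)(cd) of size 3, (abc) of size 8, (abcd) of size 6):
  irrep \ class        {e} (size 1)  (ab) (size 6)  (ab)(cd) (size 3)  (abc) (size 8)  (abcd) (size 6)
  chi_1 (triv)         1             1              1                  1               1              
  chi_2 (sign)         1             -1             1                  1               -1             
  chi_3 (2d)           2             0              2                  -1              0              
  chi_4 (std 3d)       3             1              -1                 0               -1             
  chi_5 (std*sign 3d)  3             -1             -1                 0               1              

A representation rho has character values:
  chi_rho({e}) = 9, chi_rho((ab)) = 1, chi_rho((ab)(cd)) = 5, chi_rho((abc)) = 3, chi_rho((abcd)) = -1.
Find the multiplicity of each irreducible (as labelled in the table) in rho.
Multiplicities: chi_1: 2, chi_2: 2, chi_3: 1, chi_4: 1, chi_5: 0.

Reasoning: Use <chi_rho, chi> = (1/|G|) sum_C |C| * chi_rho(C) * conj(chi(C)) with |G| = 24 for each irreducible chi in the table:
  <chi_rho, chi_1> = (1/24)[1*(9)*conj(1) + 6*(1)*conj(1) + 3*(5)*conj(1) + 8*(3)*conj(1) + 6*(-1)*conj(1)]
      = (1/24)[(9) + (6) + (15) + (24) + (-6)] = 48/24 = 2
  <chi_rho, chi_2> = (1/24)[1*(9)*conj(1) + 6*(1)*conj(-1) + 3*(5)*conj(1) + 8*(3)*conj(1) + 6*(-1)*conj(-1)]
      = (1/24)[(9) + (-6) + (15) + (24) + (6)] = 48/24 = 2
  <chi_rho, chi_3> = (1/24)[1*(9)*conj(2) + 6*(1)*conj(0) + 3*(5)*conj(2) + 8*(3)*conj(-1) + 6*(-1)*conj(0)]
      = (1/24)[(18) + (0) + (30) + (-24) + (0)] = 24/24 = 1
  <chi_rho, chi_4> = (1/24)[1*(9)*conj(3) + 6*(1)*conj(1) + 3*(5)*conj(-1) + 8*(3)*conj(0) + 6*(-1)*conj(-1)]
      = (1/24)[(27) + (6) + (-15) + (0) + (6)] = 24/24 = 1
  <chi_rho, chi_5> = (1/24)[1*(9)*conj(3) + 6*(1)*conj(-1) + 3*(5)*conj(-1) + 8*(3)*conj(0) + 6*(-1)*conj(1)]
      = (1/24)[(27) + (-6) + (-15) + (0) + (-6)] = 0/24 = 0
Dimension check: dim(rho) = sum (mult * dim) = 2*1 + 2*1 + 1*2 + 1*3 + 0*3 = 9 = chi_rho(e) = 9.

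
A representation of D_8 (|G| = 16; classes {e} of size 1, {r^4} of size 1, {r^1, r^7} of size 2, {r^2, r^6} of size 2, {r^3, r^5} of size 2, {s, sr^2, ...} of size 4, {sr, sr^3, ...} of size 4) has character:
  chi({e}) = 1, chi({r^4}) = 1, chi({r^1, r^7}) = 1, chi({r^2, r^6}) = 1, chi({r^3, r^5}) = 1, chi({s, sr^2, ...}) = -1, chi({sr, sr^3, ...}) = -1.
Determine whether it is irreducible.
Irreducible: <chi, chi> = 1.

Derivation: <chi, chi> = (1/|G|) sum_C |C| * |chi(C)|^2 = (1/16)[1*|1|^2 + 1*|1|^2 + 2*|1|^2 + 2*|1|^2 + 2*|1|^2 + 4*|-1|^2 + 4*|-1|^2]
  = (1/16)[(1) + (1) + (2) + (2) + (2) + (4) + (4)] = 16/16 = 1.
A character is irreducible iff <chi, chi> = 1, so this representation is irreducible.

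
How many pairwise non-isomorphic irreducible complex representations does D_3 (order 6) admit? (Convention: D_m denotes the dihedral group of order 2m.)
3

The number of irreducible complex representations of a finite group equals its number of conjugacy classes. D_3 has 3 conjugacy classes ((n+3)/2 for n odd), so D_3 (order 6) has exactly 3 irreducible complex representations.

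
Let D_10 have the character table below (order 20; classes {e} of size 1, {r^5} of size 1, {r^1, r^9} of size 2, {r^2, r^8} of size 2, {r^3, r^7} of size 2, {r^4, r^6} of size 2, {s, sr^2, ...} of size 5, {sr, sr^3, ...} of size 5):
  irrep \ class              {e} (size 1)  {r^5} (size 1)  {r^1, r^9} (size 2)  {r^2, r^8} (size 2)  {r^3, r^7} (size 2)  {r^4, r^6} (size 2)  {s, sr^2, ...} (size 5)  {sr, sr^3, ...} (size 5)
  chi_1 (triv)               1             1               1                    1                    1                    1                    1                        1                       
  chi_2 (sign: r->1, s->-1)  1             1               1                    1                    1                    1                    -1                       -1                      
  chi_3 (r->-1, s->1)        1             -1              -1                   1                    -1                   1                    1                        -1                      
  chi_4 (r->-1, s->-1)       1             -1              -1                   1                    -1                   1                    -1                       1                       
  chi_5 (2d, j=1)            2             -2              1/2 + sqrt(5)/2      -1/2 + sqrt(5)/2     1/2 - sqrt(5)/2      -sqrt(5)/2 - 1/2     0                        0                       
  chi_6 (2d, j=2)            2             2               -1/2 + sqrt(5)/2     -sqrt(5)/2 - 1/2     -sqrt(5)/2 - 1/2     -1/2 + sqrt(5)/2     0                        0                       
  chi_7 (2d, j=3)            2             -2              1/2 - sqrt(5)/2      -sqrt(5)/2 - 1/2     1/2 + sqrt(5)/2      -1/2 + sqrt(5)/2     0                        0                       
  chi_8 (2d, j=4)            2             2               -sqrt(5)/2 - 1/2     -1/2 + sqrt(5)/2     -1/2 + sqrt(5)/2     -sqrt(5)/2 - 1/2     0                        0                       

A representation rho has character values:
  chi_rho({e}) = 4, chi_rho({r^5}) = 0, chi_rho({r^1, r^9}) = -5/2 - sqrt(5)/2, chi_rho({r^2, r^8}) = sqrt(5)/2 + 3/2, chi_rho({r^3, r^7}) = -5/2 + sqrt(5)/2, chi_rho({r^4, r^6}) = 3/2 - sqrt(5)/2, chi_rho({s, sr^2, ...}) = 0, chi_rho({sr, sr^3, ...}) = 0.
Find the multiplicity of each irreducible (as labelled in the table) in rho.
Multiplicities: chi_1: 0, chi_2: 0, chi_3: 1, chi_4: 1, chi_5: 0, chi_6: 0, chi_7: 0, chi_8: 1.

Reasoning: Use <chi_rho, chi> = (1/|G|) sum_C |C| * chi_rho(C) * conj(chi(C)) with |G| = 20 for each irreducible chi in the table:
  <chi_rho, chi_1> = (1/20)[1*(4)*conj(1) + 1*(0)*conj(1) + 2*(-5/2 - sqrt(5)/2)*conj(1) + 2*(sqrt(5)/2 + 3/2)*conj(1) + 2*(-5/2 + sqrt(5)/2)*conj(1) + 2*(3/2 - sqrt(5)/2)*conj(1) + 5*(0)*conj(1) + 5*(0)*conj(1)]
      = (1/20)[(4) + (0) + (-5 - sqrt(5)) + (sqrt(5) + 3) + (-5 + sqrt(5)) + (3 - sqrt(5)) + (0) + (0)] = 0/20 = 0
  <chi_rho, chi_2> = (1/20)[1*(4)*conj(1) + 1*(0)*conj(1) + 2*(-5/2 - sqrt(5)/2)*conj(1) + 2*(sqrt(5)/2 + 3/2)*conj(1) + 2*(-5/2 + sqrt(5)/2)*conj(1) + 2*(3/2 - sqrt(5)/2)*conj(1) + 5*(0)*conj(-1) + 5*(0)*conj(-1)]
      = (1/20)[(4) + (0) + (-5 - sqrt(5)) + (sqrt(5) + 3) + (-5 + sqrt(5)) + (3 - sqrt(5)) + (0) + (0)] = 0/20 = 0
  <chi_rho, chi_3> = (1/20)[1*(4)*conj(1) + 1*(0)*conj(-1) + 2*(-5/2 - sqrt(5)/2)*conj(-1) + 2*(sqrt(5)/2 + 3/2)*conj(1) + 2*(-5/2 + sqrt(5)/2)*conj(-1) + 2*(3/2 - sqrt(5)/2)*conj(1) + 5*(0)*conj(1) + 5*(0)*conj(-1)]
      = (1/20)[(4) + (0) + (sqrt(5) + 5) + (sqrt(5) + 3) + (5 - sqrt(5)) + (3 - sqrt(5)) + (0) + (0)] = 20/20 = 1
  <chi_rho, chi_4> = (1/20)[1*(4)*conj(1) + 1*(0)*conj(-1) + 2*(-5/2 - sqrt(5)/2)*conj(-1) + 2*(sqrt(5)/2 + 3/2)*conj(1) + 2*(-5/2 + sqrt(5)/2)*conj(-1) + 2*(3/2 - sqrt(5)/2)*conj(1) + 5*(0)*conj(-1) + 5*(0)*conj(1)]
      = (1/20)[(4) + (0) + (sqrt(5) + 5) + (sqrt(5) + 3) + (5 - sqrt(5)) + (3 - sqrt(5)) + (0) + (0)] = 20/20 = 1
  <chi_rho, chi_5> = (1/20)[1*(4)*conj(2) + 1*(0)*conj(-2) + 2*(-5/2 - sqrt(5)/2)*conj(1/2 + sqrt(5)/2) + 2*(sqrt(5)/2 + 3/2)*conj(-1/2 + sqrt(5)/2) + 2*(-5/2 + sqrt(5)/2)*conj(1/2 - sqrt(5)/2) + 2*(3/2 - sqrt(5)/2)*conj(-sqrt(5)/2 - 1/2) + 5*(0)*conj(0) + 5*(0)*conj(0)]
      = (1/20)[(8) + (0) + (-3*sqrt(5) - 5) + (1 + sqrt(5)) + (-5 + 3*sqrt(5)) + (1 - sqrt(5)) + (0) + (0)] = 0/20 = 0
  <chi_rho, chi_6> = (1/20)[1*(4)*conj(2) + 1*(0)*conj(2) + 2*(-5/2 - sqrt(5)/2)*conj(-1/2 + sqrt(5)/2) + 2*(sqrt(5)/2 + 3/2)*conj(-sqrt(5)/2 - 1/2) + 2*(-5/2 + sqrt(5)/2)*conj(-sqrt(5)/2 - 1/2) + 2*(3/2 - sqrt(5)/2)*conj(-1/2 + sqrt(5)/2) + 5*(0)*conj(0) + 5*(0)*conj(0)]
      = (1/20)[(8) + (0) + (-2*sqrt(5)) + (-2*sqrt(5) - 4) + (2*sqrt(5)) + (-4 + 2*sqrt(5)) + (0) + (0)] = 0/20 = 0
  <chi_rho, chi_7> = (1/20)[1*(4)*conj(2) + 1*(0)*conj(-2) + 2*(-5/2 - sqrt(5)/2)*conj(1/2 - sqrt(5)/2) + 2*(sqrt(5)/2 + 3/2)*conj(-sqrt(5)/2 - 1/2) + 2*(-5/2 + sqrt(5)/2)*conj(1/2 + sqrt(5)/2) + 2*(3/2 - sqrt(5)/2)*conj(-1/2 + sqrt(5)/2) + 5*(0)*conj(0) + 5*(0)*conj(0)]
      = (1/20)[(8) + (0) + (2*sqrt(5)) + (-2*sqrt(5) - 4) + (-2*sqrt(5)) + (-4 + 2*sqrt(5)) + (0) + (0)] = 0/20 = 0
  <chi_rho, chi_8> = (1/20)[1*(4)*conj(2) + 1*(0)*conj(2) + 2*(-5/2 - sqrt(5)/2)*conj(-sqrt(5)/2 - 1/2) + 2*(sqrt(5)/2 + 3/2)*conj(-1/2 + sqrt(5)/2) + 2*(-5/2 + sqrt(5)/2)*conj(-1/2 + sqrt(5)/2) + 2*(3/2 - sqrt(5)/2)*conj(-sqrt(5)/2 - 1/2) + 5*(0)*conj(0) + 5*(0)*conj(0)]
      = (1/20)[(8) + (0) + (5 + 3*sqrt(5)) + (1 + sqrt(5)) + (5 - 3*sqrt(5)) + (1 - sqrt(5)) + (0) + (0)] = 20/20 = 1
Dimension check: dim(rho) = sum (mult * dim) = 0*1 + 0*1 + 1*1 + 1*1 + 0*2 + 0*2 + 0*2 + 1*2 = 4 = chi_rho(e) = 4.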